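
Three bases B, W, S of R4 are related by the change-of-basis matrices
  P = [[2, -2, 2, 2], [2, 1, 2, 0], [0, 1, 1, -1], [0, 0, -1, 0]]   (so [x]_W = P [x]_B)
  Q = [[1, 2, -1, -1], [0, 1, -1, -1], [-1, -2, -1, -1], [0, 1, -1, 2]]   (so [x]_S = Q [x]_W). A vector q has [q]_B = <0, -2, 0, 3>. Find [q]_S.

Apply P to get W-coordinates <10, -2, -5, 0>, then Q to get S-coordinates.
The result is [q]_S = <11, 3, -1, 3>.

<11, 3, -1, 3>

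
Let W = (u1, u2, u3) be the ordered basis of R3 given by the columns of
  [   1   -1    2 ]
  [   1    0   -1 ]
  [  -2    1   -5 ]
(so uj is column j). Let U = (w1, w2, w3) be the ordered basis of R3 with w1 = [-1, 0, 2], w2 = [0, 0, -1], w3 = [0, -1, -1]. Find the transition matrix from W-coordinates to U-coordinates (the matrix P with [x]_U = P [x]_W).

Column j of P is [uj]_U, since P maps W-coordinates to U-coordinates.
Expressing u1 in U: u1 = -w1 + w2 - w3, so column 1 of P is [-1, 1, -1].
Doing the same for each uj gives P = [[-1, 1, -2], [1, 1, 0], [-1, 0, 1]].

[[-1, 1, -2], [1, 1, 0], [-1, 0, 1]]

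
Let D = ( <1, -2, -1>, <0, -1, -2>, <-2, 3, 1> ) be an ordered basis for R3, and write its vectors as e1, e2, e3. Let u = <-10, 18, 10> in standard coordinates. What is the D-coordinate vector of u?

<-2, -2, 4>

We seek scalars with c_1 e1 + ... + c_3 e3 = u; equivalently solve M c = u where the columns of M are e1, ..., e3.
Gaussian elimination on [M | u] yields c = (-2, -2, 4).
Check: -2e1 - 2e2 + 4e3 = <-10, 18, 10>.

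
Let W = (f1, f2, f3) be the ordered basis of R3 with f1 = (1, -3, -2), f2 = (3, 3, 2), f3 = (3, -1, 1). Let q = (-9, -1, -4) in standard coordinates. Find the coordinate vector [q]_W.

[q]_W is the unique c with M c = q, where M has columns f1, ..., f3.
Gaussian elimination on [M | q] yields c = (0, -1, -2).
Check: 0·f1 - f2 - 2f3 = (-9, -1, -4).

(0, -1, -2)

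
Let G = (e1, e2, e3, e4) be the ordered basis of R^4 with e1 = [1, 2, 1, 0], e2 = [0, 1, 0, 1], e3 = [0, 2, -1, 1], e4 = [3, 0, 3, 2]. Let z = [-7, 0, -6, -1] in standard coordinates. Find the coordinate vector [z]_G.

Write z = c_1 e1 + ... + c_4 e4 and solve for the c_i.
Solving this 4x4 system gives c = (-1, 4, -1, -2).
Check: -e1 + 4e2 - e3 - 2e4 = [-7, 0, -6, -1].

[-1, 4, -1, -2]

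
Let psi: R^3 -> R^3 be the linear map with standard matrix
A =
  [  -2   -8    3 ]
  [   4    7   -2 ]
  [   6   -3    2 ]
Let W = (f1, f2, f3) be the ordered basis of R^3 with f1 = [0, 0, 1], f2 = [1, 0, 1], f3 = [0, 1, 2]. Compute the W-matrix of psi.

The j-th column of [psi]_W is [psi(fj)]_W.
psi(f1) = A f1 = [3, -2, 2] = 3f1 + 3f2 - 2f3, so column 1 is [3, 3, -2].
Repeating for f2, f3 and assembling the columns gives [[3, 3, -3], [3, 1, -2], [-2, 2, 3]].

[[3, 3, -3], [3, 1, -2], [-2, 2, 3]]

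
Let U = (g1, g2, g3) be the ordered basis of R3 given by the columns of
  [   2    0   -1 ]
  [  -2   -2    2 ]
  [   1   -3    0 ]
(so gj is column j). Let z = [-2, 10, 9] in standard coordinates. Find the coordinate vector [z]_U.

[z]_U is the unique c with M c = z, where M has columns g1, ..., g3.
Gaussian elimination on [M | z] yields c = (0, -3, 2).
Check: 0·g1 - 3g2 + 2g3 = [-2, 10, 9].

[0, -3, 2]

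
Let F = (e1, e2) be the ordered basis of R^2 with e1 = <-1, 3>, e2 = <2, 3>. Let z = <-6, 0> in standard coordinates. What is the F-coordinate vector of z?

<2, -2>

We seek scalars with c_1 e1 + c_2 e2 = z; equivalently solve M c = z where the columns of M are e1, e2.
System: -c_1 + 2c_2 = -6, 3c_1 + 3c_2 = 0; solving gives c_1 = 2, c_2 = -2.
Check: 2e1 - 2e2 = <-6, 0>.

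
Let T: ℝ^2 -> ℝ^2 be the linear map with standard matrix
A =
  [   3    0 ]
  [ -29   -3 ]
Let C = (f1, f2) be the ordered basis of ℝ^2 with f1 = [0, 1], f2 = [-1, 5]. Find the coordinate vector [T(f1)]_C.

[-3, 0]

Column 1 of [T]_C is the C-coordinate vector of T(f1).
In standard coordinates T(f1) = A f1 = [0, -3].
Converting to C: [0, -3] = -3f1 + 0·f2, so the coordinate vector is [-3, 0].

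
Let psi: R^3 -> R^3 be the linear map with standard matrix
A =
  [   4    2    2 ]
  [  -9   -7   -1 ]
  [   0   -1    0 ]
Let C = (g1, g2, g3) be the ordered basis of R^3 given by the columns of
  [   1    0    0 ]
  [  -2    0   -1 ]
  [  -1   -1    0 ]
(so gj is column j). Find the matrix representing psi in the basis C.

The j-th column of [psi]_C is [psi(gj)]_C.
psi(g1) = A g1 = [-2, 6, 2] = -2g1 + 0·g2 - 2g3, so column 1 is [-2, 0, -2].
Repeating for g2, g3 and assembling the columns gives [[-2, -2, -2], [0, 2, 1], [-2, 3, -3]].

[[-2, -2, -2], [0, 2, 1], [-2, 3, -3]]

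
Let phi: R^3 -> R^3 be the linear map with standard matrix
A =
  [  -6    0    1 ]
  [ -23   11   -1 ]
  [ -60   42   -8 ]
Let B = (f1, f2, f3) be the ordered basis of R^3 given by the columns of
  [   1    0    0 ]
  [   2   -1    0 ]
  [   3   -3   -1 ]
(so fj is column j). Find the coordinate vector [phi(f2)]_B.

Compute phi(f2) = A f2 = [-3, -8, -18] in standard coordinates.
Then write this in B-coordinates: solve for y in y_1 f1 + ... + y_3 f3 = [-3, -8, -18].
This gives y = [-3, 2, 3], which is column 2 of [phi]_B.

[-3, 2, 3]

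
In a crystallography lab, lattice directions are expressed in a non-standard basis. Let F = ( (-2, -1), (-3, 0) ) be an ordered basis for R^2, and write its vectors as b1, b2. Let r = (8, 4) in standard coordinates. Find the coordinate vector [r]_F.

(-4, 0)

We seek scalars with c_1 b1 + c_2 b2 = r; equivalently solve M c = r where the columns of M are b1, b2.
System: -2c_1 - 3c_2 = 8, -c_1 + 0c_2 = 4; solving gives c_1 = -4, c_2 = 0.
Check: -4b1 + 0·b2 = (8, 4).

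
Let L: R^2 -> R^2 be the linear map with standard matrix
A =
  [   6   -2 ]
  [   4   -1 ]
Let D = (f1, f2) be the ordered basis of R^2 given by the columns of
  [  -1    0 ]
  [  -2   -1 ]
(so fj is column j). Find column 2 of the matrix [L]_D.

Column 2 of [L]_D is the D-coordinate vector of L(f2).
In standard coordinates L(f2) = A f2 = <2, 1>.
Converting to D: <2, 1> = -2f1 + 3f2, so the coordinate vector is <-2, 3>.

<-2, 3>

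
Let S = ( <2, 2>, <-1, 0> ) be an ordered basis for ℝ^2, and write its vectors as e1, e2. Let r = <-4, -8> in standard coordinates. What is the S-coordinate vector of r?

We seek scalars with c_1 e1 + c_2 e2 = r; equivalently solve M c = r where the columns of M are e1, e2.
System: 2c_1 - c_2 = -4, 2c_1 + 0c_2 = -8; solving gives c_1 = -4, c_2 = -4.
Check: -4e1 - 4e2 = <-4, -8>.

<-4, -4>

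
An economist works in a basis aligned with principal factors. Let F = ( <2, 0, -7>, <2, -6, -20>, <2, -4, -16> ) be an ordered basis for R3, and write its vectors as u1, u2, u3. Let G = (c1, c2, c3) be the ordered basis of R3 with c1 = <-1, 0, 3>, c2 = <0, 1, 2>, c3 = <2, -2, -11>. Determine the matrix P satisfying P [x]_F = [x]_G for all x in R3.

Take x = uj: its F-coordinates are the j-th standard unit vector, so P e_j — column j of P — equals [uj]_G.
u1 = 0·c1 + 2c2 + c3, giving column 1 = <0, 2, 1>; repeating for each j gives P = [[0, 2, 2], [2, -2, 0], [1, 2, 2]].

[[0, 2, 2], [2, -2, 0], [1, 2, 2]]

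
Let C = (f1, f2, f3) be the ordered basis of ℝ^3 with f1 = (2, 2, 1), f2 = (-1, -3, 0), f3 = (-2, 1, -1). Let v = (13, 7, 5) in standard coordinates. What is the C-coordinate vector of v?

(1, -3, -4)

We seek scalars with c_1 f1 + ... + c_3 f3 = v; equivalently solve M c = v where the columns of M are f1, ..., f3.
Solving this 3x3 system gives c = (1, -3, -4).
Check: f1 - 3f2 - 4f3 = (13, 7, 5).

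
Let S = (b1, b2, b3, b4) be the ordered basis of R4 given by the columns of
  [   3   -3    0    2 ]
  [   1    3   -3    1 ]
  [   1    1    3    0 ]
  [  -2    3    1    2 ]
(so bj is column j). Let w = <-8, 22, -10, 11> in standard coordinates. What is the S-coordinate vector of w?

We seek scalars with c_1 b1 + ... + c_4 b4 = w; equivalently solve M c = w where the columns of M are b1, ..., b4.
Gaussian elimination on [M | w] yields c = (-1, 3, -4, 2).
Check: -b1 + 3b2 - 4b3 + 2b4 = <-8, 22, -10, 11>.

<-1, 3, -4, 2>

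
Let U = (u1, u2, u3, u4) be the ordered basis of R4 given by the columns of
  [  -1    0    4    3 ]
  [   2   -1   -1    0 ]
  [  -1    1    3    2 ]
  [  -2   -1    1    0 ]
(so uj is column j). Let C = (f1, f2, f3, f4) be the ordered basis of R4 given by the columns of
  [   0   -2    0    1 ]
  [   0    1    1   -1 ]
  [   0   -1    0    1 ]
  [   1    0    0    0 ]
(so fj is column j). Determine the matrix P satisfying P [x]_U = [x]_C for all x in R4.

[[-2, -1, 1, 0], [0, 1, -1, -1], [1, 0, 2, 2], [-1, 2, 2, 1]]

Let M have columns uj and N have columns fj. Then for every x, N [x]_C = x = M [x]_U, so P = N^(-1) M.
Since det N = 1, N^(-1) has integer entries; multiplying gives P = [[-2, -1, 1, 0], [0, 1, -1, -1], [1, 0, 2, 2], [-1, 2, 2, 1]].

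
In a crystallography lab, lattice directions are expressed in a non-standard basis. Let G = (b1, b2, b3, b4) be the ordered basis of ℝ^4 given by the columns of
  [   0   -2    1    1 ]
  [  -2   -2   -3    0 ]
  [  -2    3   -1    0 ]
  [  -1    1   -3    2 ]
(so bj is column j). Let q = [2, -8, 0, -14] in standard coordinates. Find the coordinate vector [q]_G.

[-2, 0, 4, -2]

Write q = c_1 b1 + ... + c_4 b4 and solve for the c_i.
Gaussian elimination on [M | q] yields c = (-2, 0, 4, -2).
Check: -2b1 + 0·b2 + 4b3 - 2b4 = [2, -8, 0, -14].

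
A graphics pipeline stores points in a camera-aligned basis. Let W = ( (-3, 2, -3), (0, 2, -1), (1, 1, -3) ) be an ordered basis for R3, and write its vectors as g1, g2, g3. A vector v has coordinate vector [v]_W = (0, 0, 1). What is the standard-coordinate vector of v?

The coordinates say v = 0·g1 + 0·g2 + g3; adding the scaled basis vectors gives (1, 1, -3).

(1, 1, -3)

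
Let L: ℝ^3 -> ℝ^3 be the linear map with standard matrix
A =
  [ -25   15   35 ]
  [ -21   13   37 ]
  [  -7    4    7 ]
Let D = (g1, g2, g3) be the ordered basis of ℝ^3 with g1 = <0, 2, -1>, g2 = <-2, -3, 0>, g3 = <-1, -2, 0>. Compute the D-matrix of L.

With P the matrix whose columns are g1, ..., g3, [L]_D = P^(-1) A P.
Column by column: L(g1) = A g1 = <-5, -11, 1>; its D-coordinates <-1, 1, 3> give column 1.
Continuing for each basis vector yields [L]_D = [[-1, -2, 1], [1, -3, 3], [3, 1, -1]].

[[-1, -2, 1], [1, -3, 3], [3, 1, -1]]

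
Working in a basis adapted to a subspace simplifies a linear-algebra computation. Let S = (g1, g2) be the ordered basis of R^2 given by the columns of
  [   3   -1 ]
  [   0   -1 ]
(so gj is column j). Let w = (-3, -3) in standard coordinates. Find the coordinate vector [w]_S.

(0, 3)

[w]_S is the unique c with M c = w, where M has columns g1, g2.
System: 3c_1 - c_2 = -3, 0c_1 - c_2 = -3; solving gives c_1 = 0, c_2 = 3.
Check: 0·g1 + 3g2 = (-3, -3).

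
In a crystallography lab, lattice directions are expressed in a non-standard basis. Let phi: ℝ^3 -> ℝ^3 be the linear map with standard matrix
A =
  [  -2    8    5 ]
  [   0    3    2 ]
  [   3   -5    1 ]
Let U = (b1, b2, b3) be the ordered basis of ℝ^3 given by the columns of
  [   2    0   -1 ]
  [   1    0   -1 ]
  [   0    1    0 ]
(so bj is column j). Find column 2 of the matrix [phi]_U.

Column 2 of [phi]_U is the U-coordinate vector of phi(b2).
In standard coordinates phi(b2) = A b2 = (5, 2, 1).
Converting to U: (5, 2, 1) = 3b1 + b2 + b3, so the coordinate vector is (3, 1, 1).

(3, 1, 1)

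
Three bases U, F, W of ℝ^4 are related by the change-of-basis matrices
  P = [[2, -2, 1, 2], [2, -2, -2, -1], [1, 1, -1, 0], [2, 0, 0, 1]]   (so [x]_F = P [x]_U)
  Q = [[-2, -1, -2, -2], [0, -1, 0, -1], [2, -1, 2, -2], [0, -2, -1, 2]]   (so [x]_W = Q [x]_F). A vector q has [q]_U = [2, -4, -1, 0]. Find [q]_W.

[-42, -18, -2, -19]

First [q]_F = P [q]_U = [11, 14, -1, 4].
Then [q]_W = Q [q]_F = [-42, -18, -2, -19].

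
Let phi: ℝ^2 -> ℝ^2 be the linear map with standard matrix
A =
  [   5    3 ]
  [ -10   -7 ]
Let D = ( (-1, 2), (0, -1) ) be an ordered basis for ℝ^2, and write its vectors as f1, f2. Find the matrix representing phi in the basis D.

[[-1, 3], [2, -1]]

The j-th column of [phi]_D is [phi(fj)]_D.
phi(f1) = A f1 = (1, -4) = -f1 + 2f2, so column 1 is (-1, 2).
Repeating for f2 and assembling the columns gives [[-1, 3], [2, -1]].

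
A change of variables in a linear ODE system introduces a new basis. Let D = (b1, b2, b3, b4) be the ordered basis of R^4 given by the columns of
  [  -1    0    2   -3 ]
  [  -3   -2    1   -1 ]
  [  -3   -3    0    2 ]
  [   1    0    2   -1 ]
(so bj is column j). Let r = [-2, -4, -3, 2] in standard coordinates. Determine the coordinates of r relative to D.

[2, -1, 0, 0]

We seek scalars with c_1 b1 + ... + c_4 b4 = r; equivalently solve M c = r where the columns of M are b1, ..., b4.
Gaussian elimination on [M | r] yields c = (2, -1, 0, 0).
Check: 2b1 - b2 + 0·b3 + 0·b4 = [-2, -4, -3, 2].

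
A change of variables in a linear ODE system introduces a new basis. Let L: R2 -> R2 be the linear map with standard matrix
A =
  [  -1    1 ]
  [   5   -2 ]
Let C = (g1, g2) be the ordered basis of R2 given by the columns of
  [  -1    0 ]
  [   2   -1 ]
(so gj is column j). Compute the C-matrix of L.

The j-th column of [L]_C is [L(gj)]_C.
L(g1) = A g1 = <3, -9> = -3g1 + 3g2, so column 1 is <-3, 3>.
Repeating for g2 and assembling the columns gives [[-3, 1], [3, 0]].

[[-3, 1], [3, 0]]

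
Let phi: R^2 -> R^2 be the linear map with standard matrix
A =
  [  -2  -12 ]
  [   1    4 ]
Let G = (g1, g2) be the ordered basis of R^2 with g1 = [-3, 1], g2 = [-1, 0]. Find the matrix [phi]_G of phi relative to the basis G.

The j-th column of [phi]_G is [phi(gj)]_G.
phi(g1) = A g1 = [-6, 1] = g1 + 3g2, so column 1 is [1, 3].
Repeating for g2 and assembling the columns gives [[1, -1], [3, 1]].

[[1, -1], [3, 1]]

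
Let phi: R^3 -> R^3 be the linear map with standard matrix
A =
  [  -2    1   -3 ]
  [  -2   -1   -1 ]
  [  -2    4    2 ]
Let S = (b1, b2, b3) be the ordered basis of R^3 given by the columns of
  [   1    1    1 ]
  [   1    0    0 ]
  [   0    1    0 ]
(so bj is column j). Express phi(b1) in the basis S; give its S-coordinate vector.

(-3, 2, 0)

Compute phi(b1) = A b1 = (-1, -3, 2) in standard coordinates.
Then write this in S-coordinates: solve for y in y_1 b1 + ... + y_3 b3 = (-1, -3, 2).
This gives y = (-3, 2, 0), which is column 1 of [phi]_S.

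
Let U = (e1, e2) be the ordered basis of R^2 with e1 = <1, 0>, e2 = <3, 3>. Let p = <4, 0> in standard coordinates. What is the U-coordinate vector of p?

Write p = c_1 e1 + c_2 e2 and solve for the c_i.
System: c_1 + 3c_2 = 4, 0c_1 + 3c_2 = 0; solving gives c_1 = 4, c_2 = 0.
Check: 4e1 + 0·e2 = <4, 0>.

<4, 0>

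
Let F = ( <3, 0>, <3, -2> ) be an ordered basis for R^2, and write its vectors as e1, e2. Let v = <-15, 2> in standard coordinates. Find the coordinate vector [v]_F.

Write v = c_1 e1 + c_2 e2 and solve for the c_i.
System: 3c_1 + 3c_2 = -15, 0c_1 - 2c_2 = 2; solving gives c_1 = -4, c_2 = -1.
Check: -4e1 - e2 = <-15, 2>.

<-4, -1>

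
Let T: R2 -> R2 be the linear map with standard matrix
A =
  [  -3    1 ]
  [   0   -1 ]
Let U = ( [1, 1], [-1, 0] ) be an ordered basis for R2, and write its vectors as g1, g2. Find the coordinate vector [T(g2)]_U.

Column 2 of [T]_U is the U-coordinate vector of T(g2).
In standard coordinates T(g2) = A g2 = [3, 0].
Converting to U: [3, 0] = 0·g1 - 3g2, so the coordinate vector is [0, -3].

[0, -3]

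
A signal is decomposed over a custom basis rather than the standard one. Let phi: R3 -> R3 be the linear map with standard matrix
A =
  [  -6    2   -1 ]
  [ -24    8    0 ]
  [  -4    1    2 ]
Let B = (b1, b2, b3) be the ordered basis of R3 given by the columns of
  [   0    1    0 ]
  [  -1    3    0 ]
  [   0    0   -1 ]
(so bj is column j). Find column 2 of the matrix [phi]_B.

Compute phi(b2) = A b2 = [0, 0, -1] in standard coordinates.
Then write this in B-coordinates: solve for y in y_1 b1 + ... + y_3 b3 = [0, 0, -1].
This gives y = [0, 0, 1], which is column 2 of [phi]_B.

[0, 0, 1]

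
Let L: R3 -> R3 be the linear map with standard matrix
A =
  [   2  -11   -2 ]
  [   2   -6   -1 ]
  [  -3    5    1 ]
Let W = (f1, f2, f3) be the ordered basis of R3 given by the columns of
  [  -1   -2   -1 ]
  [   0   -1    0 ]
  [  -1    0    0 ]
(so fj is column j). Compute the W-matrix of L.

[[-2, -1, -3], [1, -2, 2], [0, -2, 1]]

Let P have columns f1, ..., f3. Then [L]_W = P^(-1) A P.
Here det P = 1, so P^(-1) is integer; computing A P first and then P^(-1)(A P) gives [[-2, -1, -3], [1, -2, 2], [0, -2, 1]].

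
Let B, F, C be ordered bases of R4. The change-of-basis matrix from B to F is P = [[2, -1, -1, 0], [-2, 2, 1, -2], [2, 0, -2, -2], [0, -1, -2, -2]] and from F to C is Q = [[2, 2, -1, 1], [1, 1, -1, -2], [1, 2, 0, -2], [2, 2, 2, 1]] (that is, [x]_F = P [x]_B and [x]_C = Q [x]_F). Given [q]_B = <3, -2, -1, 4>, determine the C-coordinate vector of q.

First [q]_F = P [q]_B = <9, -19, 0, -4>.
Then [q]_C = Q [q]_F = <-24, -2, -21, -24>.

<-24, -2, -21, -24>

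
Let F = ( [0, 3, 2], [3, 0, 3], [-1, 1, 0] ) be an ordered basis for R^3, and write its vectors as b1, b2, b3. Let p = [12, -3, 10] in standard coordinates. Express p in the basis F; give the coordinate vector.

[-1, 4, 0]

We seek scalars with c_1 b1 + ... + c_3 b3 = p; equivalently solve M c = p where the columns of M are b1, ..., b3.
Row-reducing the augmented matrix [M | p] gives c = (-1, 4, 0).
Check: -b1 + 4b2 + 0·b3 = [12, -3, 10].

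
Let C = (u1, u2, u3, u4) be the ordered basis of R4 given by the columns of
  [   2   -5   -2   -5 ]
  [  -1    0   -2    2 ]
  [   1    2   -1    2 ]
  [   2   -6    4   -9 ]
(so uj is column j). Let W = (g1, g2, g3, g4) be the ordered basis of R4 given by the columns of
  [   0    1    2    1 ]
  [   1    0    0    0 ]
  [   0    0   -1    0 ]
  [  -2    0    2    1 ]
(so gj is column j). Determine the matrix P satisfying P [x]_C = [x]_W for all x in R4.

[[-1, 0, -2, 2], [2, 1, -2, 0], [-1, -2, 1, -2], [2, -2, -2, -1]]

Column j of P is [uj]_W, since P maps C-coordinates to W-coordinates.
Expressing u1 in W: u1 = -g1 + 2g2 - g3 + 2g4, so column 1 of P is (-1, 2, -1, 2).
Doing the same for each uj gives P = [[-1, 0, -2, 2], [2, 1, -2, 0], [-1, -2, 1, -2], [2, -2, -2, -1]].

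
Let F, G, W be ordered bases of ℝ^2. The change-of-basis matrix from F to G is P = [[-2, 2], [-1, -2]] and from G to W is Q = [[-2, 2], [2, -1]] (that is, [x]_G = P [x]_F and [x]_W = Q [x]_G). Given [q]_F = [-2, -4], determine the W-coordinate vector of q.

[28, -18]

Composing the changes, [q]_W = Q P [q]_F.
Q P = [[2, -8], [-3, 6]]; applying this to [-2, -4] gives [28, -18].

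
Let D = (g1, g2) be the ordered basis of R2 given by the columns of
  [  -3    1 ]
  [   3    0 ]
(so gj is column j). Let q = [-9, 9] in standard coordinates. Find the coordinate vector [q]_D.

[q]_D is the unique c with M c = q, where M has columns g1, g2.
System: -3c_1 + c_2 = -9, 3c_1 + 0c_2 = 9; solving gives c_1 = 3, c_2 = 0.
Check: 3g1 + 0·g2 = [-9, 9].

[3, 0]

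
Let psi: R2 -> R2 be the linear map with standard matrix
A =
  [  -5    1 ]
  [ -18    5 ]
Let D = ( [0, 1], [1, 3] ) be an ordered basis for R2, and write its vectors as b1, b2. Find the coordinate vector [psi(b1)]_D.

[2, 1]

Compute psi(b1) = A b1 = [1, 5] in standard coordinates.
Then write this in D-coordinates: solve for y in y_1 b1 + y_2 b2 = [1, 5].
This gives y = [2, 1], which is column 1 of [psi]_D.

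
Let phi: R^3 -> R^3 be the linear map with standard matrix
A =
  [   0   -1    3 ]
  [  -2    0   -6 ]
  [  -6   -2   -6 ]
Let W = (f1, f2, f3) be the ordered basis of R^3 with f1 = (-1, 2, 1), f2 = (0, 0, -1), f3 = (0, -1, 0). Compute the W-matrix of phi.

With P the matrix whose columns are f1, ..., f3, [phi]_W = P^(-1) A P.
Column by column: phi(f1) = A f1 = (1, -4, -4); its W-coordinates (-1, 3, 2) give column 1.
Continuing for each basis vector yields [phi]_W = [[-1, 3, -1], [3, -3, -3], [2, 0, -2]].

[[-1, 3, -1], [3, -3, -3], [2, 0, -2]]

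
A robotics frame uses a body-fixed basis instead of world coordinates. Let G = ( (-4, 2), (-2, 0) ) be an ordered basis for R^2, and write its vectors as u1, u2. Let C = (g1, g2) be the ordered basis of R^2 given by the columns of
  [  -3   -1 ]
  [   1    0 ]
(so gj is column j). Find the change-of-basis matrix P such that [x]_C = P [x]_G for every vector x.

[[2, 0], [-2, 2]]

Column j of P is [uj]_C, since P maps G-coordinates to C-coordinates.
Expressing u1 in C: u1 = 2g1 - 2g2, so column 1 of P is (2, -2).
Doing the same for each uj gives P = [[2, 0], [-2, 2]].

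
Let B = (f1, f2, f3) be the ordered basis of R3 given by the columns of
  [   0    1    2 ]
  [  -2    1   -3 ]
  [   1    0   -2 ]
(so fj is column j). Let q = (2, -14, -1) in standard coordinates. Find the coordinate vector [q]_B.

[q]_B is the unique c with M c = q, where M has columns f1, ..., f3.
Solving this 3x3 system gives c = (3, -2, 2).
Check: 3f1 - 2f2 + 2f3 = (2, -14, -1).

(3, -2, 2)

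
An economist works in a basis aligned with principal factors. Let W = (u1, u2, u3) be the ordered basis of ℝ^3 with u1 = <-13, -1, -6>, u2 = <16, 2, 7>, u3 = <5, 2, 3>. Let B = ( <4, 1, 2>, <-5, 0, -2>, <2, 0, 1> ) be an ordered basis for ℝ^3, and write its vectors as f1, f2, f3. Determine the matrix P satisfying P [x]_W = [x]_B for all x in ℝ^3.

Let M have columns uj and N have columns fj. Then for every x, N [x]_B = x = M [x]_W, so P = N^(-1) M.
Since det N = 1, N^(-1) has integer entries; multiplying gives P = [[-1, 2, 2], [1, -2, 1], [-2, -1, 1]].

[[-1, 2, 2], [1, -2, 1], [-2, -1, 1]]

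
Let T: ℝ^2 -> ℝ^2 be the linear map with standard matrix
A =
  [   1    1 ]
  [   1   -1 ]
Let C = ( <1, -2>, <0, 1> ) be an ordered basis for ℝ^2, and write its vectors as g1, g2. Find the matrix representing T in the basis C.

Let P have columns g1, g2. Then [T]_C = P^(-1) A P.
Here det P = 1, so P^(-1) is integer; computing A P first and then P^(-1)(A P) gives [[-1, 1], [1, 1]].

[[-1, 1], [1, 1]]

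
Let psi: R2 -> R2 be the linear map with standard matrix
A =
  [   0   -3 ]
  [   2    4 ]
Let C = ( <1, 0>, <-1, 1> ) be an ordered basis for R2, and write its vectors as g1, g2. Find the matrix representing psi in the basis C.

Let P have columns g1, g2. Then [psi]_C = P^(-1) A P.
Here det P = 1, so P^(-1) is integer; computing A P first and then P^(-1)(A P) gives [[2, -1], [2, 2]].

[[2, -1], [2, 2]]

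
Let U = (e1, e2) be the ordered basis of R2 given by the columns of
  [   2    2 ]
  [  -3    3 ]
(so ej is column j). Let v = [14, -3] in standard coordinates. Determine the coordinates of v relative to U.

[4, 3]

We seek scalars with c_1 e1 + c_2 e2 = v; equivalently solve M c = v where the columns of M are e1, e2.
System: 2c_1 + 2c_2 = 14, -3c_1 + 3c_2 = -3; solving gives c_1 = 4, c_2 = 3.
Check: 4e1 + 3e2 = [14, -3].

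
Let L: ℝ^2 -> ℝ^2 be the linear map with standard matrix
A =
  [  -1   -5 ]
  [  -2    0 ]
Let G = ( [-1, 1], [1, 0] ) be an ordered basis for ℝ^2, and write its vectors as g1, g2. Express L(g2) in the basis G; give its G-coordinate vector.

Column 2 of [L]_G is the G-coordinate vector of L(g2).
In standard coordinates L(g2) = A g2 = [-1, -2].
Converting to G: [-1, -2] = -2g1 - 3g2, so the coordinate vector is [-2, -3].

[-2, -3]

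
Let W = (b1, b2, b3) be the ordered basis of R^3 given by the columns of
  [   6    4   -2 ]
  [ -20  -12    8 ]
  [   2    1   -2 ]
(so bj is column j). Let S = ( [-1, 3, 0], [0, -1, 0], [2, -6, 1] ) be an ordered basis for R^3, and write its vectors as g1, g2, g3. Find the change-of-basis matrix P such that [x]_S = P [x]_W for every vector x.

[[-2, -2, -2], [2, 0, -2], [2, 1, -2]]

Column j of P is [bj]_S, since P maps W-coordinates to S-coordinates.
Expressing b1 in S: b1 = -2g1 + 2g2 + 2g3, so column 1 of P is [-2, 2, 2].
Doing the same for each bj gives P = [[-2, -2, -2], [2, 0, -2], [2, 1, -2]].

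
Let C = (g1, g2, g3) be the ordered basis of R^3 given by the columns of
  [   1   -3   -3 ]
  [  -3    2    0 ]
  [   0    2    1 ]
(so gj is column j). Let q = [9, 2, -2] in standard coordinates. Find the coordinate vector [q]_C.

[0, 1, -4]

[q]_C is the unique c with M c = q, where M has columns g1, ..., g3.
Gaussian elimination on [M | q] yields c = (0, 1, -4).
Check: 0·g1 + g2 - 4g3 = [9, 2, -2].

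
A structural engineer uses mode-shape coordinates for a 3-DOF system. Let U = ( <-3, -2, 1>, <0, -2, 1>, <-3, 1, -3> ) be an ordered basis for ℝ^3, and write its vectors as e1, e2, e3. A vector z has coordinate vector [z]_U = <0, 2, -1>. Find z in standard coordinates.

z = M [z]_U, where M has columns e1, ..., e3.
Carrying out the matrix-vector product, z = <3, -5, 5>.

<3, -5, 5>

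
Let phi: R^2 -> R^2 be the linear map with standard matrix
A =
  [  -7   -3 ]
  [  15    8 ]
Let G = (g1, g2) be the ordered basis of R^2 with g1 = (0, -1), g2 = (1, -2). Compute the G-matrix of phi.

Let P have columns g1, g2. Then [phi]_G = P^(-1) A P.
Here det P = 1, so P^(-1) is integer; computing A P first and then P^(-1)(A P) gives [[2, 3], [3, -1]].

[[2, 3], [3, -1]]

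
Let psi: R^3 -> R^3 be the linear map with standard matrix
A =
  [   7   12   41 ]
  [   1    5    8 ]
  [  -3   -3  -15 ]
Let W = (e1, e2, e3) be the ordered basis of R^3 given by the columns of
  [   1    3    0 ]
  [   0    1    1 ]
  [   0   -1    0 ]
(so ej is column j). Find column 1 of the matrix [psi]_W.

[-2, 3, -2]

Compute psi(e1) = A e1 = [7, 1, -3] in standard coordinates.
Then write this in W-coordinates: solve for y in y_1 e1 + ... + y_3 e3 = [7, 1, -3].
This gives y = [-2, 3, -2], which is column 1 of [psi]_W.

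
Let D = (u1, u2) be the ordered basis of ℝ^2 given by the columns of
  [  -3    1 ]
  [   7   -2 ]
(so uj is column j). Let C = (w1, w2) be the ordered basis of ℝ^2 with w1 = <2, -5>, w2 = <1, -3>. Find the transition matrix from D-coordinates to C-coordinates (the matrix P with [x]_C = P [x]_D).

Column j of P is [uj]_C, since P maps D-coordinates to C-coordinates.
Expressing u1 in C: u1 = -2w1 + w2, so column 1 of P is <-2, 1>.
Doing the same for each uj gives P = [[-2, 1], [1, -1]].

[[-2, 1], [1, -1]]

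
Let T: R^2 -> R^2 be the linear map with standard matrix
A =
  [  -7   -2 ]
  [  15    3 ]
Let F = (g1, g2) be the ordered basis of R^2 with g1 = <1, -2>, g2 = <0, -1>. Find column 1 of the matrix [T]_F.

Compute T(g1) = A g1 = <-3, 9> in standard coordinates.
Then write this in F-coordinates: solve for y in y_1 g1 + y_2 g2 = <-3, 9>.
This gives y = <-3, -3>, which is column 1 of [T]_F.

<-3, -3>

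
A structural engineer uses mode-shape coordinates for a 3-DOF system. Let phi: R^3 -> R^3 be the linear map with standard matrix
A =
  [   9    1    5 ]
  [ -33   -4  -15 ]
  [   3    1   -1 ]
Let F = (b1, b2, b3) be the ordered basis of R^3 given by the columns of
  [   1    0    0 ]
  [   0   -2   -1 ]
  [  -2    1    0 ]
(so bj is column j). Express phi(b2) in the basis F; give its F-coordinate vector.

[3, 3, 1]

Compute phi(b2) = A b2 = [3, -7, -3] in standard coordinates.
Then write this in F-coordinates: solve for y in y_1 b1 + ... + y_3 b3 = [3, -7, -3].
This gives y = [3, 3, 1], which is column 2 of [phi]_F.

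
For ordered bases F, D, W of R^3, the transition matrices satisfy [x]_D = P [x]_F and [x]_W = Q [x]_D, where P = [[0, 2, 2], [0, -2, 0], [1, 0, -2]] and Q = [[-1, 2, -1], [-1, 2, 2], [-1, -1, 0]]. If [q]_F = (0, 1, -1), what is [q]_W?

Apply P to get D-coordinates (0, -2, 2), then Q to get W-coordinates.
The result is [q]_W = (-6, 0, 2).

(-6, 0, 2)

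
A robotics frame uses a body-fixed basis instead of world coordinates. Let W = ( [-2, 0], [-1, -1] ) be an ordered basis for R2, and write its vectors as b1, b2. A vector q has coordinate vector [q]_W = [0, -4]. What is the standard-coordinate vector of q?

By definition q = 0·b1 - 4b2.
Summing componentwise gives [4, 4].

[4, 4]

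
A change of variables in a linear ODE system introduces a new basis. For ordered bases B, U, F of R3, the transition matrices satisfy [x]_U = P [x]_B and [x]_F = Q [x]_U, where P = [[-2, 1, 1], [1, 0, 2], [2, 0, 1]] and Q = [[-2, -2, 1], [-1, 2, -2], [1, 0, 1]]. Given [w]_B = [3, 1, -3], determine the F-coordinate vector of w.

[25, -4, -5]

Apply P to get U-coordinates [-8, -3, 3], then Q to get F-coordinates.
The result is [w]_F = [25, -4, -5].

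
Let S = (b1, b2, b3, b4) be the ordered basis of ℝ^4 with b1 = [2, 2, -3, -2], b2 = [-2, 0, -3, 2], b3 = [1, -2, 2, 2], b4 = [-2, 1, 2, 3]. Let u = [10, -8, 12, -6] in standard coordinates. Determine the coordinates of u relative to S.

Write u = c_1 b1 + ... + c_4 b4 and solve for the c_i.
Gaussian elimination on [M | u] yields c = (-1, -3, 2, -2).
Check: -b1 - 3b2 + 2b3 - 2b4 = [10, -8, 12, -6].

[-1, -3, 2, -2]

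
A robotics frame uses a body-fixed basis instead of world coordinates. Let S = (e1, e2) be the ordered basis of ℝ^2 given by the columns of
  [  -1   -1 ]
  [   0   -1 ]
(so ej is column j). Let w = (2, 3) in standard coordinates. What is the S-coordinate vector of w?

We seek scalars with c_1 e1 + c_2 e2 = w; equivalently solve M c = w where the columns of M are e1, e2.
System: -c_1 - c_2 = 2, 0c_1 - c_2 = 3; solving gives c_1 = 1, c_2 = -3.
Check: e1 - 3e2 = (2, 3).

(1, -3)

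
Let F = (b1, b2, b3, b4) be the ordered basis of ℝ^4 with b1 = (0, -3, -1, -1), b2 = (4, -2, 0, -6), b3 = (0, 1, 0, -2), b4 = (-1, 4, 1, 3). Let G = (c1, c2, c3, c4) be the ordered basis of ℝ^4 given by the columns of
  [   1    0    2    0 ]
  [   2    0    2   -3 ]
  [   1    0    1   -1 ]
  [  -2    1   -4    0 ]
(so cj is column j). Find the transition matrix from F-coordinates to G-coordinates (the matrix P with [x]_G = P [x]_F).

[[0, 0, -2, -1], [-1, 2, -2, 1], [0, 2, 1, 0], [1, 2, -1, -2]]

Let M have columns bj and N have columns cj. Then for every x, N [x]_G = x = M [x]_F, so P = N^(-1) M.
Since det N = -1, N^(-1) has integer entries; multiplying gives P = [[0, 0, -2, -1], [-1, 2, -2, 1], [0, 2, 1, 0], [1, 2, -1, -2]].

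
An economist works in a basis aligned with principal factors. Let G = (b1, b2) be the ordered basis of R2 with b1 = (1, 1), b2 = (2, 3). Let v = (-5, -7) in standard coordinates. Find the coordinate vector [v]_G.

(-1, -2)

[v]_G is the unique c with M c = v, where M has columns b1, b2.
System: c_1 + 2c_2 = -5, c_1 + 3c_2 = -7; solving gives c_1 = -1, c_2 = -2.
Check: -b1 - 2b2 = (-5, -7).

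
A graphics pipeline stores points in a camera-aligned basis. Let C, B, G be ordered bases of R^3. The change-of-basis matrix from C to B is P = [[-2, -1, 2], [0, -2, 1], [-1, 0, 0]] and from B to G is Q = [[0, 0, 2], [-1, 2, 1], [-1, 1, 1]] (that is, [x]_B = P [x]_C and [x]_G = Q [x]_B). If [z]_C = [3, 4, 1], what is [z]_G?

Apply P to get B-coordinates [-8, -7, -3], then Q to get G-coordinates.
The result is [z]_G = [-6, -9, -2].

[-6, -9, -2]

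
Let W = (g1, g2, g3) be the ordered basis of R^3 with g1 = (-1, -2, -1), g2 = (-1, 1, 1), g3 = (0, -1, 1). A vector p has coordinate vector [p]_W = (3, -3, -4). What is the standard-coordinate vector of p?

The coordinates say p = 3g1 - 3g2 - 4g3; adding the scaled basis vectors gives (0, -5, -10).

(0, -5, -10)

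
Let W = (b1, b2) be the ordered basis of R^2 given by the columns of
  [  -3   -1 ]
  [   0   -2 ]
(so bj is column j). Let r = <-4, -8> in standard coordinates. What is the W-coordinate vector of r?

Write r = c_1 b1 + c_2 b2 and solve for the c_i.
System: -3c_1 - c_2 = -4, 0c_1 - 2c_2 = -8; solving gives c_1 = 0, c_2 = 4.
Check: 0·b1 + 4b2 = <-4, -8>.

<0, 4>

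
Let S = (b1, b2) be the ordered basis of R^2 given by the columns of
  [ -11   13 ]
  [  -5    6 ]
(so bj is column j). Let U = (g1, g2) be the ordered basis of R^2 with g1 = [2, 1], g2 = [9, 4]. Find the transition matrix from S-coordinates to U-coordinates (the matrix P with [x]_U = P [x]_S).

[[-1, 2], [-1, 1]]

Take x = bj: its S-coordinates are the j-th standard unit vector, so P e_j — column j of P — equals [bj]_U.
b1 = -g1 - g2, giving column 1 = [-1, -1]; repeating for each j gives P = [[-1, 2], [-1, 1]].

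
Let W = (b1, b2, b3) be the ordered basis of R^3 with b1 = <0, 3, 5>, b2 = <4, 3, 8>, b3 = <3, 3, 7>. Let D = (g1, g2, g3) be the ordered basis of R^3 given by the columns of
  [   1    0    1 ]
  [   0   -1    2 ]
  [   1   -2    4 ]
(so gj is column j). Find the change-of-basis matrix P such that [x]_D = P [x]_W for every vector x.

Let M have columns bj and N have columns gj. Then for every x, N [x]_D = x = M [x]_W, so P = N^(-1) M.
Since det N = 1, N^(-1) has integer entries; multiplying gives P = [[-1, 2, 1], [-1, 1, 1], [1, 2, 2]].

[[-1, 2, 1], [-1, 1, 1], [1, 2, 2]]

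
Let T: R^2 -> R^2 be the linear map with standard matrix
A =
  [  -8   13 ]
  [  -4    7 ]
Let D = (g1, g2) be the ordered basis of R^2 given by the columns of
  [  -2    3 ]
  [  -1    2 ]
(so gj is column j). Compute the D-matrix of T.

[[-3, 2], [-1, 2]]

Let P have columns g1, g2. Then [T]_D = P^(-1) A P.
Here det P = -1, so P^(-1) is integer; computing A P first and then P^(-1)(A P) gives [[-3, 2], [-1, 2]].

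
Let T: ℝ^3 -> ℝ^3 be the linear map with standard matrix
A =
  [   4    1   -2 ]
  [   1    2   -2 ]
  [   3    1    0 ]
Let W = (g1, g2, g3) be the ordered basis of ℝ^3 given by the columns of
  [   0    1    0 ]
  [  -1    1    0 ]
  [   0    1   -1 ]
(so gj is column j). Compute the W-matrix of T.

[[1, 2, 0], [-1, 3, 2], [0, -1, 2]]

The j-th column of [T]_W is [T(gj)]_W.
T(g1) = A g1 = [-1, -2, -1] = g1 - g2 + 0·g3, so column 1 is [1, -1, 0].
Repeating for g2, g3 and assembling the columns gives [[1, 2, 0], [-1, 3, 2], [0, -1, 2]].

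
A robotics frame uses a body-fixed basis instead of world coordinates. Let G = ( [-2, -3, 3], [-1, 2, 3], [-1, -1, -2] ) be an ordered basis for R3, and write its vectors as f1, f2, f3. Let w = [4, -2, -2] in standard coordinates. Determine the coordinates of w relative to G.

[0, -2, -2]

[w]_G is the unique c with M c = w, where M has columns f1, ..., f3.
Solving this 3x3 system gives c = (0, -2, -2).
Check: 0·f1 - 2f2 - 2f3 = [4, -2, -2].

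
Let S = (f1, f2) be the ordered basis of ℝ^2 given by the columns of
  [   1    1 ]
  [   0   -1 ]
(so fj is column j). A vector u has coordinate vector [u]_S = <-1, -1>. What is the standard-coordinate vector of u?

The coordinates say u = -f1 - f2; adding the scaled basis vectors gives <-2, 1>.

<-2, 1>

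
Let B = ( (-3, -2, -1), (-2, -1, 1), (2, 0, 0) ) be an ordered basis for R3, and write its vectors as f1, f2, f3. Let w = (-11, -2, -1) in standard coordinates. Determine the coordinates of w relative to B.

(1, 0, -4)

Write w = c_1 f1 + ... + c_3 f3 and solve for the c_i.
Solving this 3x3 system gives c = (1, 0, -4).
Check: f1 + 0·f2 - 4f3 = (-11, -2, -1).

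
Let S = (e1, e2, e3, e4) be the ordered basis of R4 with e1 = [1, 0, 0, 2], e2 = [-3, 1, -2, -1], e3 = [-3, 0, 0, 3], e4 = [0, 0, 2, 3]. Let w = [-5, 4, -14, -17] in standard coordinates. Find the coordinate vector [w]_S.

[1, 4, -2, -3]

We seek scalars with c_1 e1 + ... + c_4 e4 = w; equivalently solve M c = w where the columns of M are e1, ..., e4.
Row-reducing the augmented matrix [M | w] gives c = (1, 4, -2, -3).
Check: e1 + 4e2 - 2e3 - 3e4 = [-5, 4, -14, -17].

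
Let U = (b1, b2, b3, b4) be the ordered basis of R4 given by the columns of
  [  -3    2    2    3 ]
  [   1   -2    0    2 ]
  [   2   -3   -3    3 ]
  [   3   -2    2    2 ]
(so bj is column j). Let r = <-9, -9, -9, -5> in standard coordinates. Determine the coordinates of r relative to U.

<3, 4, -1, -2>

[r]_U is the unique c with M c = r, where M has columns b1, ..., b4.
Row-reducing the augmented matrix [M | r] gives c = (3, 4, -1, -2).
Check: 3b1 + 4b2 - b3 - 2b4 = <-9, -9, -9, -5>.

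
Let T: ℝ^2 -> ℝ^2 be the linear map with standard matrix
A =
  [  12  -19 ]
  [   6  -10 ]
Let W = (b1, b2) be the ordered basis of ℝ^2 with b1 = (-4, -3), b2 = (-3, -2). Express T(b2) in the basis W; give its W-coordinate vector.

(-2, 2)

Compute T(b2) = A b2 = (2, 2) in standard coordinates.
Then write this in W-coordinates: solve for y in y_1 b1 + y_2 b2 = (2, 2).
This gives y = (-2, 2), which is column 2 of [T]_W.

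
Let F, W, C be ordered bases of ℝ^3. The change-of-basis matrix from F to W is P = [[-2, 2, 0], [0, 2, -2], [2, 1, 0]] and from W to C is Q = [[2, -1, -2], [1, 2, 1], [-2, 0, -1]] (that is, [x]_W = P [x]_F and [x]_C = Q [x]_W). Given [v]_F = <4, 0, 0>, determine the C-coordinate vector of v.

Composing the changes, [v]_C = Q P [v]_F.
Q P = [[-8, 0, 2], [0, 7, -4], [2, -5, 0]]; applying this to <4, 0, 0> gives <-32, 0, 8>.

<-32, 0, 8>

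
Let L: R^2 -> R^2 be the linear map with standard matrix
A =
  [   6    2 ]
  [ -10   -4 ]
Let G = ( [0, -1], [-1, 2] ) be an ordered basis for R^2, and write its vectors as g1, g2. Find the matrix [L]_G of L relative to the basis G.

Let P have columns g1, g2. Then [L]_G = P^(-1) A P.
Here det P = -1, so P^(-1) is integer; computing A P first and then P^(-1)(A P) gives [[0, 2], [2, 2]].

[[0, 2], [2, 2]]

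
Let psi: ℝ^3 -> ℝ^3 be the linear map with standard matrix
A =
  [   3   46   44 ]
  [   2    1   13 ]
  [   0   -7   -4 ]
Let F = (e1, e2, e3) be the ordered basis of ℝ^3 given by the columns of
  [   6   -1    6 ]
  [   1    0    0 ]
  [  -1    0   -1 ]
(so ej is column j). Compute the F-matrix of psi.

The j-th column of [psi]_F is [psi(ej)]_F.
psi(e1) = A e1 = (20, 0, -3) = 0·e1 - 2e2 + 3e3, so column 1 is (0, -2, 3).
Repeating for e2, e3 and assembling the columns gives [[0, -2, -1], [-2, 3, 2], [3, 2, -3]].

[[0, -2, -1], [-2, 3, 2], [3, 2, -3]]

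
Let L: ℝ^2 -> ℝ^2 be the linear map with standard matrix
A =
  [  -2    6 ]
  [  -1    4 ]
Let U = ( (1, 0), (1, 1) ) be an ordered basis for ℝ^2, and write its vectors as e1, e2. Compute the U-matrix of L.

[[-1, 1], [-1, 3]]

The j-th column of [L]_U is [L(ej)]_U.
L(e1) = A e1 = (-2, -1) = -e1 - e2, so column 1 is (-1, -1).
Repeating for e2 and assembling the columns gives [[-1, 1], [-1, 3]].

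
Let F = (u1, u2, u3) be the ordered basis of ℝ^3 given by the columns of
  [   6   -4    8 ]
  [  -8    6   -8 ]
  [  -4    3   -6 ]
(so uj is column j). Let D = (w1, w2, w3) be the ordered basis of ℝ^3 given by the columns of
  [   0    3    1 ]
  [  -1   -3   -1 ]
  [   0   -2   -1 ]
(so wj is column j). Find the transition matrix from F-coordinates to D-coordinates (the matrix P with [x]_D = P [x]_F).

Take x = uj: its F-coordinates are the j-th standard unit vector, so P e_j — column j of P — equals [uj]_D.
u1 = 2w1 + 2w2 + 0·w3, giving column 1 = <2, 2, 0>; repeating for each j gives P = [[2, -2, 0], [2, -1, 2], [0, -1, 2]].

[[2, -2, 0], [2, -1, 2], [0, -1, 2]]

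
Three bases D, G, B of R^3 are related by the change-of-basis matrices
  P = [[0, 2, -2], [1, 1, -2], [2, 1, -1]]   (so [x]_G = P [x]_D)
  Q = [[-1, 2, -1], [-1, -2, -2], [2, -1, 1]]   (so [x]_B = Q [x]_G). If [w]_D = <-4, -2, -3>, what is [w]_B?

Composing the changes, [w]_B = Q P [w]_D.
Q P = [[0, -1, -1], [-6, -6, 8], [1, 4, -3]]; applying this to <-4, -2, -3> gives <5, 12, -3>.

<5, 12, -3>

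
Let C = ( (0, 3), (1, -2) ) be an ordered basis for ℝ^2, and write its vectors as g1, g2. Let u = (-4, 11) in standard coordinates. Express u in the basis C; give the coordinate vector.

(1, -4)

Write u = c_1 g1 + c_2 g2 and solve for the c_i.
System: 0c_1 + c_2 = -4, 3c_1 - 2c_2 = 11; solving gives c_1 = 1, c_2 = -4.
Check: g1 - 4g2 = (-4, 11).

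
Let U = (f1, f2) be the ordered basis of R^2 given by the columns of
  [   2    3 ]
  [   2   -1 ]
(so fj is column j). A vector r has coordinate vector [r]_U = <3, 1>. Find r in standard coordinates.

The coordinates say r = 3f1 + f2; adding the scaled basis vectors gives <9, 5>.

<9, 5>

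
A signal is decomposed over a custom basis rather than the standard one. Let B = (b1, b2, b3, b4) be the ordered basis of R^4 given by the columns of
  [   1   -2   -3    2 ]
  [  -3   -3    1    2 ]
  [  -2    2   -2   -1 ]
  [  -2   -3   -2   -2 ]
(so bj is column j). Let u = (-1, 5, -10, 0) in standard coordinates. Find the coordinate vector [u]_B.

[u]_B is the unique c with M c = u, where M has columns b1, ..., b4.
Row-reducing the augmented matrix [M | u] gives c = (1, -2, 2, 0).
Check: b1 - 2b2 + 2b3 + 0·b4 = (-1, 5, -10, 0).

(1, -2, 2, 0)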